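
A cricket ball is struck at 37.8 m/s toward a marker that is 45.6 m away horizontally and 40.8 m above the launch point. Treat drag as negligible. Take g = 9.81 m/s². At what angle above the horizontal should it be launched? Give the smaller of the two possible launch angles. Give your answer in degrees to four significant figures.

Trajectory: y = x tanθ − g x² (1 + tan²θ)/(2v₀²). With x = 45.6, y = 40.8, v₀ = 37.8, g = 9.81:
7.138 tan²θ − 45.6 tanθ + (47.94) = 0.
tanθ = [45.6 ± √(45.6² − 4 × 7.138 × (47.94))] / (2 × 7.138) = (45.6 ± 26.66) / 14.28, giving tanθ = 1.327 or 5.061.
θ = 53.00° or 78.82°; the smaller is 53.00°.

53.00°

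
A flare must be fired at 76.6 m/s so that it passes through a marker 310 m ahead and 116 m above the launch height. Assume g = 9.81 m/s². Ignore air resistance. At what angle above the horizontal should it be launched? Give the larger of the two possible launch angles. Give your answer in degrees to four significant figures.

Trajectory: y = x tanθ − g x² (1 + tan²θ)/(2v₀²). With x = 310, y = 116, v₀ = 76.6, g = 9.81:
80.34 tan²θ − 310 tanθ + (196.3) = 0.
tanθ = [310 ± √(310² − 4 × 80.34 × (196.3))] / (2 × 80.34) = (310 ± 181.7) / 160.7, giving tanθ = 0.7986 or 3.060.
θ = 38.61° or 71.90°; the larger is 71.90°.

71.90°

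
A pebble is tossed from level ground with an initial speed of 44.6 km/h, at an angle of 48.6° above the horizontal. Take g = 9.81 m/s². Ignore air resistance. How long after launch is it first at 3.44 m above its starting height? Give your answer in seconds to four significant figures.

Convert: 44.6 km/h = 44.6/3.6 = 12.39 m/s.
vₓ = 12.39 cos 48.6° = 8.193 m/s; v_y0 = 12.39 sin 48.6° = 9.293 m/s.
Require v_y0 t − ½ g t² = 3.44, i.e. 4.905 t² − 9.293 t + 3.44 = 0.
t = [9.293 ± √(9.293² − 2·9.81·3.44)] / 9.81 = (9.293 ± 4.344) / 9.81, so t = 0.5045 s or t = 1.390 s.
The first (ascending) time is 0.5045 s.

0.5045 s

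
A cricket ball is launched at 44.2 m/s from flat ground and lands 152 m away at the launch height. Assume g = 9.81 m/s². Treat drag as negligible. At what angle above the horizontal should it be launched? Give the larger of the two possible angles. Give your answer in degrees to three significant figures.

65.1°

From R = (v₀²/g) sin 2θ: sin 2θ = 9.81 × 152 / 1953.6 = 0.7633.
2θ = 49.75° or 180° − 49.75° = 130.2°, so θ = 24.88° or 65.12°.
The larger angle is 65.12°.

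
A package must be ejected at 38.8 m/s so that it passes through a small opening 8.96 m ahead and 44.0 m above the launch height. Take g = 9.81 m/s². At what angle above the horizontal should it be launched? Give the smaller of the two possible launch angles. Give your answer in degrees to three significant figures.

Trajectory: y = x tanθ − g x² (1 + tan²θ)/(2v₀²). With x = 8.96, y = 44.0, v₀ = 38.8, g = 9.81:
0.2616 tan²θ − 8.96 tanθ + (44.26) = 0.
tanθ = [8.96 ± √(8.96² − 4 × 0.2616 × (44.26))] / (2 × 0.2616) = (8.96 ± 5.828) / 0.5231, giving tanθ = 5.986 or 28.27.
θ = 80.52° or 87.97°; the smaller is 80.52°.

80.5°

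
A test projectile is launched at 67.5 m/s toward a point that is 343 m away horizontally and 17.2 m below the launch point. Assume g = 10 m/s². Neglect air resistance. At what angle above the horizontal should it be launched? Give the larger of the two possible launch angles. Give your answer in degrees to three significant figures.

66.3°

Trajectory: y = x tanθ − g x² (1 + tan²θ)/(2v₀²). With x = 343, y = −17.2, v₀ = 67.5, g = 10.0:
129.1 tan²θ − 343 tanθ + (111.9) = 0.
tanθ = [343 ± √(343² − 4 × 129.1 × (111.9))] / (2 × 129.1) = (343 ± 244.7) / 258.2, giving tanθ = 0.3809 or 2.276.
θ = 20.85° or 66.28°; the larger is 66.28°.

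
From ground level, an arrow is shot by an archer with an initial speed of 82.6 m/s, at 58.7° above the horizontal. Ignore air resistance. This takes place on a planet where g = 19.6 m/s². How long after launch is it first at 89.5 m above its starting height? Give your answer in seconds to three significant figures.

Horizontal component vₓ = 82.60 cos 58.7° = 42.91 m/s; vertical v_y0 = 82.60 sin 58.7° = 70.58 m/s.
Set y = v_y0 t − ½ g t² = 89.5: 9.800 t² − 70.58 t + 89.5 = 0.
t = [70.58 ± √(70.58² − 2·19.6·89.5)] / 19.6 = (70.58 ± 38.38) / 19.6, so t = 1.643 s or t = 5.559 s.
The first (ascending) time is 1.643 s.

1.64 s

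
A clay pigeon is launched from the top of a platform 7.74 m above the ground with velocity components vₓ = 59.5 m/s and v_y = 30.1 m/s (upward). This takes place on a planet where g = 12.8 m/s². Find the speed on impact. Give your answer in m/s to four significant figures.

68.15 m/s

The projectile lands when y = 7.74 + (30.10) t − ½·12.8·t² = 0. Positive root: t = (30.10 + √(30.10² + 2·12.8·7.74)) / 12.8 = (30.10 + 33.23) / 12.8 = 4.948 s.
Vertical velocity at impact: v_y = v_y0 − g t = 30.10 − 12.8 × 4.948 = −33.23 m/s.
Speed: |v| = √(vₓ² + v_y²) = √(59.50² + 33.23²) = 68.15 m/s.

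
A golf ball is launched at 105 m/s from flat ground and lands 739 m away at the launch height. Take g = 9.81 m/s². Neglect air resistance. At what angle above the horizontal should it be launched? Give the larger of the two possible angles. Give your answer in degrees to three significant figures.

69.4°

R = v₀² sin 2θ / g gives sin 2θ = gR/v₀² = 9.81·739/105² = 0.6576.
2θ = 41.11° or 180° − 41.11° = 138.9°, so θ = 20.56° or 69.44°.
The larger angle is 69.44°.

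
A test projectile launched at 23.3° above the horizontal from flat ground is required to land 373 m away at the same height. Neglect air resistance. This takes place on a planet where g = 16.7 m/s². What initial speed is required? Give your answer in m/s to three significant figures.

92.6 m/s

Level-ground range: R = v₀² sin(2θ)/g, so v₀ = √(gR / sin 2θ).
v₀ = √(16.7 × 373 / sin 46.60°) = √(6229 / 0.7266) = √8573.2 = 92.59 m/s.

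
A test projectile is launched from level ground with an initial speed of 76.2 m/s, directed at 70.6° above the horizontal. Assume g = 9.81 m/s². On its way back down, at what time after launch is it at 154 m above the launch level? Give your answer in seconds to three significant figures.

vₓ = 76.20 cos 70.6° = 25.31 m/s; v_y0 = 76.20 sin 70.6° = 71.87 m/s.
Set y = v_y0 t − ½ g t² = 154: 4.905 t² − 71.87 t + 154 = 0.
t = [71.87 ± √(71.87² − 2·9.81·154)] / 9.81 = (71.87 ± 46.31) / 9.81, so t = 2.606 s or t = 12.05 s.
The descending-branch root is 12.05 s.

12.0 s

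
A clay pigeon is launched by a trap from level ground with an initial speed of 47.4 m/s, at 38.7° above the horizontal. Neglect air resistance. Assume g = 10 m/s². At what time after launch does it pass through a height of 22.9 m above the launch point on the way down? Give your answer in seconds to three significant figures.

Horizontal component vₓ = 47.40 cos 38.7° = 36.99 m/s; vertical v_y0 = 47.40 sin 38.7° = 29.64 m/s.
Require v_y0 t − ½ g t² = 22.9, i.e. 5.000 t² − 29.64 t + 22.9 = 0.
t = [29.64 ± √(29.64² − 2·10.0·22.9)] / 10.0 = (29.64 ± 20.50) / 10.0, so t = 0.9135 s or t = 5.014 s.
The descending-branch root is 5.014 s.

5.01 s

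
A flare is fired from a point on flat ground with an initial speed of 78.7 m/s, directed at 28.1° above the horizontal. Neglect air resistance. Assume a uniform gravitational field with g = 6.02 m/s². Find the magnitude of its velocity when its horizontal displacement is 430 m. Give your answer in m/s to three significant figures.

69.4 m/s

Components: vₓ = 78.70 cos 28.1° = 69.42 m/s, v_y0 = 78.70 sin 28.1° = 37.07 m/s.
At x = 430 m, t = x/vₓ = 430/69.42 = 6.194 s.
Vertical velocity there: v_y = v_y0 − g t = 37.07 − 6.02 × 6.194 = −0.2185 m/s.
Speed: √(vₓ² + v_y²) = √(69.42² + 0.2185²) = 69.42 m/s.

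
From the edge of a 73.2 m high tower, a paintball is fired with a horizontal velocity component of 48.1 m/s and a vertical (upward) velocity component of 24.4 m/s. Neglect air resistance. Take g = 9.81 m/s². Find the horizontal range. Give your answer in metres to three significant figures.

Vertical motion (up positive, ground at y = 0): 4.905 t² − (24.40) t − 73.2 = 0, so t = (24.40 + √(24.40² + 2·9.81·73.2)) / 9.81 = (24.40 + 45.07) / 9.81 = 7.082 s.
Horizontal distance: R = vₓ t = 48.10 × 7.082 = 340.6 m.

341 m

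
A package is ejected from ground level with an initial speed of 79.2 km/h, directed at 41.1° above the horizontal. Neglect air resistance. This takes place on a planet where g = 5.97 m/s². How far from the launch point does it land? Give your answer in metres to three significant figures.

Convert: 79.2 km/h = 79.2/3.6 = 22.00 m/s.
Horizontal component vₓ = 22.00 cos 41.1° = 16.58 m/s; vertical v_y0 = 22.00 sin 41.1° = 14.46 m/s.
Time aloft: T = 2 v_y0 / g = 2 × 14.46 / 5.97 = 4.845 s.
Horizontal distance R = vₓ T = 16.58 × 4.845 = 80.32 m.

80.3 m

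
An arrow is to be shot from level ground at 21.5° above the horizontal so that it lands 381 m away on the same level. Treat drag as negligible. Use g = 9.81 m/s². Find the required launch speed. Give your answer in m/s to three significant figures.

Level-ground range: R = v₀² sin(2θ)/g, so v₀ = √(gR / sin 2θ).
v₀ = √(9.81 × 381 / sin 43.00°) = √(3738 / 0.6820) = √5480.4 = 74.03 m/s.

74.0 m/s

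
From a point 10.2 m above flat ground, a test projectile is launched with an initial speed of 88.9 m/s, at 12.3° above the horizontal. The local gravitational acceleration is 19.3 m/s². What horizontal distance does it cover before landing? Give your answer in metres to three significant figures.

Components: vₓ = 88.90 cos 12.3° = 86.86 m/s, v_y0 = 88.90 sin 12.3° = 18.94 m/s.
With up positive and y = 0 at the ground: y(t) = 10.2 + (18.94) t − 9.650 t². Setting y = 0 and taking the positive root: t = [18.94 + √(18.94² + 2·19.3·10.2)] / 19.3 = (18.94 + 27.43) / 19.3 = 2.402 s.
Horizontal distance: R = vₓ t = 86.86 × 2.402 = 208.7 m.

209 m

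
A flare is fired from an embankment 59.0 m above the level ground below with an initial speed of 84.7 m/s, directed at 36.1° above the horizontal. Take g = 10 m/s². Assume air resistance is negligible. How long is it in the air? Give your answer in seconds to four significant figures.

Horizontal component vₓ = 84.70 cos 36.1° = 68.44 m/s; vertical v_y0 = 84.70 sin 36.1° = 49.90 m/s.
The projectile lands when y = 59.0 + (49.90) t − ½·10.0·t² = 0. Positive root: t = (49.90 + √(49.90² + 2·10.0·59.0)) / 10.0 = (49.90 + 60.58) / 10.0 = 11.05 s.

11.05 s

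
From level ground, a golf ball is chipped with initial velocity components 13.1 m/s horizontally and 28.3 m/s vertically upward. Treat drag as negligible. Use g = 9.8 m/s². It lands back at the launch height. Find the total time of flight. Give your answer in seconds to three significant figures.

5.78 s

It returns to y = 0 when t = 2 v_y0 / g = 2(28.30)/9.80 = 5.776 s.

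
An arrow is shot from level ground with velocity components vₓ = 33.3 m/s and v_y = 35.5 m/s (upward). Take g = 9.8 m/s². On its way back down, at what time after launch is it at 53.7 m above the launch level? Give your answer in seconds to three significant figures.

5.09 s

Require v_y0 t − ½ g t² = 53.7, i.e. 4.900 t² − 35.50 t + 53.7 = 0.
t = [35.50 ± √(35.50² − 2·9.80·53.7)] / 9.80 = (35.50 ± 14.41) / 9.80, so t = 2.152 s or t = 5.093 s.
The descending-branch root is 5.093 s.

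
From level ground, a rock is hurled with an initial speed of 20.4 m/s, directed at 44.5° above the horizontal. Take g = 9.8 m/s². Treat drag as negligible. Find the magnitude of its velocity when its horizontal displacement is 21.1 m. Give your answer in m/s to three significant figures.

14.6 m/s

Resolve: vₓ = 20.40 cos 44.5° = 14.55 m/s and v_y0 = 20.40 sin 44.5° = 14.30 m/s.
x = vₓ t ⇒ t = 21.1/14.55 = 1.450 s.
Vertical velocity there: v_y = v_y0 − g t = 14.30 − 9.80 × 1.450 = 0.08717 m/s.
Speed: √(vₓ² + v_y²) = √(14.55² + 0.08717²) = 14.55 m/s.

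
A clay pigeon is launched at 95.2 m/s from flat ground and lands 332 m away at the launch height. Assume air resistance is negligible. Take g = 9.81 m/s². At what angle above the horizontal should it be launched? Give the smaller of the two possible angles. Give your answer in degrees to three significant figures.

R = v₀² sin 2θ / g gives sin 2θ = gR/v₀² = 9.81·332/95.2² = 0.3594.
2θ = 21.06° or 180° − 21.06° = 158.9°, so θ = 10.53° or 79.47°.
The smaller angle is 10.53°.

10.5°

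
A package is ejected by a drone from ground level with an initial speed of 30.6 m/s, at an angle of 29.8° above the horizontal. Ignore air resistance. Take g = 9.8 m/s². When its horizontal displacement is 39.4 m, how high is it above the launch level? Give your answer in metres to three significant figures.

11.8 m

Horizontal component vₓ = 30.60 cos 29.8° = 26.55 m/s; vertical v_y0 = 30.60 sin 29.8° = 15.21 m/s.
Time to reach x = 39.4 m: t = x/vₓ = 39.4/26.55 = 1.484 s.
Height: y = v_y0 t − ½ g t² = 15.21 × 1.484 − 4.900 × 1.484² = 22.56 − 10.79 = 11.78 m.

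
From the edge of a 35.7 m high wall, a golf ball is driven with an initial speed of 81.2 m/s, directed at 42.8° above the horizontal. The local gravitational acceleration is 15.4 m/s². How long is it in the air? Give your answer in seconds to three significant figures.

Components: vₓ = 81.20 cos 42.8° = 59.58 m/s, v_y0 = 81.20 sin 42.8° = 55.17 m/s.
Vertical motion (up positive, ground at y = 0): 7.700 t² − (55.17) t − 35.7 = 0, so t = (55.17 + √(55.17² + 2·15.4·35.7)) / 15.4 = (55.17 + 64.37) / 15.4 = 7.762 s.

7.76 s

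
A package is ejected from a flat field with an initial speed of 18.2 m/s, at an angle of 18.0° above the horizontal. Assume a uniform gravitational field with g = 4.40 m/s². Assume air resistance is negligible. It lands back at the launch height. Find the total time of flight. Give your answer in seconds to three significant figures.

2.56 s

vₓ = 18.20 cos 18.0° = 17.31 m/s; v_y0 = 18.20 sin 18.0° = 5.624 m/s.
It returns to y = 0 when t = 2 v_y0 / g = 2(5.624)/4.40 = 2.556 s.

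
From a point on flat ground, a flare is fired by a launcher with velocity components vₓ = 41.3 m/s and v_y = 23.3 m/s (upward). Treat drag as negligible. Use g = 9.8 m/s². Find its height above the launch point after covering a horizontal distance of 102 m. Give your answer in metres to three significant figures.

At x = 102 m, t = x/vₓ = 102/41.30 = 2.470 s.
Height: y = v_y0 t − ½ g t² = 23.30 × 2.470 − 4.900 × 2.470² = 57.54 − 29.89 = 27.66 m.

27.7 m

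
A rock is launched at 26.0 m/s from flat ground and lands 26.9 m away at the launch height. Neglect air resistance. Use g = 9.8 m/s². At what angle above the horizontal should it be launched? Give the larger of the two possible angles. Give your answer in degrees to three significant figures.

From R = (v₀²/g) sin 2θ: sin 2θ = 9.80 × 26.9 / 676.00 = 0.3900.
2θ = 22.95° or 180° − 22.95° = 157.0°, so θ = 11.48° or 78.52°.
The larger angle is 78.52°.

78.5°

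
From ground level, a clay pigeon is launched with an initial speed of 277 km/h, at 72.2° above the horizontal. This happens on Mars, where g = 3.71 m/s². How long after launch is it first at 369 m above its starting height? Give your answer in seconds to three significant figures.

5.93 s

Convert: 277 km/h = 277/3.6 = 76.94 m/s.
vₓ = 76.94 cos 72.2° = 23.52 m/s; v_y0 = 76.94 sin 72.2° = 73.26 m/s.
Require v_y0 t − ½ g t² = 369, i.e. 1.855 t² − 73.26 t + 369 = 0.
Quadratic formula: t = (73.26 ± √2629.2) / 3.71 = (73.26 ± 51.28) / 3.71 → t = 5.926 s or 33.57 s.
The first (ascending) time is 5.926 s.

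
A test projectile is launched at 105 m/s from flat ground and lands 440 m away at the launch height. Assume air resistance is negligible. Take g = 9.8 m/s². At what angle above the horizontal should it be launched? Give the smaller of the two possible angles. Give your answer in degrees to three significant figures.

11.5°

R = v₀² sin 2θ / g gives sin 2θ = gR/v₀² = 9.80·440/105² = 0.3911.
2θ = 23.02° or 180° − 23.02° = 157.0°, so θ = 11.51° or 78.49°.
The smaller angle is 11.51°.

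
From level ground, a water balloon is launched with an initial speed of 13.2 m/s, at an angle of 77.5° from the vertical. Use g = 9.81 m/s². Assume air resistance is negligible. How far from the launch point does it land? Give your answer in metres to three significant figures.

vₓ = 13.20 sin 77.5° = 12.89 m/s; v_y0 = 13.20 cos 77.5° = 2.857 m/s.
Time aloft: T = 2 v_y0 / g = 2 × 2.857 / 9.81 = 0.5825 s.
Horizontal distance R = vₓ T = 12.89 × 0.5825 = 7.506 m.

7.51 m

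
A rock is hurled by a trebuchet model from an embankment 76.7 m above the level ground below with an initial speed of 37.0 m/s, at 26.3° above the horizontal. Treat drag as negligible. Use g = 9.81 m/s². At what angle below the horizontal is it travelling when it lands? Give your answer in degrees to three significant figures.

51.8°

vₓ = 37.00 cos 26.3° = 33.17 m/s; v_y0 = 37.00 sin 26.3° = 16.39 m/s.
The projectile lands when y = 76.7 + (16.39) t − ½·9.81·t² = 0. Positive root: t = (16.39 + √(16.39² + 2·9.81·76.7)) / 9.81 = (16.39 + 42.11) / 9.81 = 5.964 s.
At impact: v_y = v_y0 − g t = −42.11 m/s; vₓ = 33.17 m/s.
Angle below horizontal: arctan(|v_y|/vₓ) = arctan(42.11/33.17) = 51.78°.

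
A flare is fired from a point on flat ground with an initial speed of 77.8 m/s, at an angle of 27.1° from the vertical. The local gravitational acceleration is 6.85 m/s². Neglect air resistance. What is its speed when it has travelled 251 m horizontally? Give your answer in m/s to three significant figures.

Horizontal component vₓ = 77.80 sin 27.1° = 35.44 m/s; vertical v_y0 = 77.80 cos 27.1° = 69.26 m/s.
x = vₓ t ⇒ t = 251/35.44 = 7.082 s.
Vertical velocity there: v_y = v_y0 − g t = 69.26 − 6.85 × 7.082 = 20.75 m/s.
Speed: √(vₓ² + v_y²) = √(35.44² + 20.75²) = 41.07 m/s.

41.1 m/s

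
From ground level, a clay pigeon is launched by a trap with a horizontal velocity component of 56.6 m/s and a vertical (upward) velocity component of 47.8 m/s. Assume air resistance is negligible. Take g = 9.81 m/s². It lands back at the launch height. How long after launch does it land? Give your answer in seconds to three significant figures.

It returns to y = 0 when t = 2 v_y0 / g = 2(47.80)/9.81 = 9.745 s.

9.75 s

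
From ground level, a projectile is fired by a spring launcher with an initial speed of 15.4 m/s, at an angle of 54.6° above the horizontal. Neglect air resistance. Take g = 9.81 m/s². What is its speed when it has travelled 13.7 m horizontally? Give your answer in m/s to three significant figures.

9.27 m/s

vₓ = 15.40 cos 54.6° = 8.921 m/s; v_y0 = 15.40 sin 54.6° = 12.55 m/s.
At x = 13.7 m, t = x/vₓ = 13.7/8.921 = 1.536 s.
Vertical velocity there: v_y = v_y0 − g t = 12.55 − 9.81 × 1.536 = −2.512 m/s.
Speed: √(vₓ² + v_y²) = √(8.921² + 2.512²) = 9.268 m/s.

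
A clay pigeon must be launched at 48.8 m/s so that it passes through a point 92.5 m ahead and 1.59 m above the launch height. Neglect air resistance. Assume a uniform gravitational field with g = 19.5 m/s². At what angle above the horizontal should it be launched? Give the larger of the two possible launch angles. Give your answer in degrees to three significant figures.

65.1°

Trajectory: y = x tanθ − g x² (1 + tan²θ)/(2v₀²). With x = 92.5, y = 1.59, v₀ = 48.8, g = 19.5:
35.03 tan²θ − 92.5 tanθ + (36.62) = 0.
tanθ = [92.5 ± √(92.5² − 4 × 35.03 × (36.62))] / (2 × 35.03) = (92.5 ± 58.52) / 70.06, giving tanθ = 0.4850 or 2.156.
θ = 25.87° or 65.11°; the larger is 65.11°.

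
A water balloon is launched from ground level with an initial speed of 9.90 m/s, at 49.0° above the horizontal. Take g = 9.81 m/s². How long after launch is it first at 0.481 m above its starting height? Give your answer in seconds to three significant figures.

0.0674 s

Horizontal component vₓ = 9.900 cos 49.0° = 6.495 m/s; vertical v_y0 = 9.900 sin 49.0° = 7.472 m/s.
Set y = v_y0 t − ½ g t² = 0.481: 4.905 t² − 7.472 t + 0.481 = 0.
Quadratic formula: t = (7.472 ± √46.388) / 9.81 = (7.472 ± 6.811) / 9.81 → t = 0.06736 s or 1.456 s.
The first (ascending) time is 0.06736 s.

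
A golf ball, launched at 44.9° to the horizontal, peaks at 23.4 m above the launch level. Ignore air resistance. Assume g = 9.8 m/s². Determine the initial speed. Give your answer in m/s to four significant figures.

At the peak v_y = 0, so v_y0 = √(2gH) = √(2 × 9.80 × 23.4) = 21.42 m/s.
v_y0 = v₀ sin θ ⇒ v₀ = 21.42 / sin 44.9° = 30.34 m/s.

30.34 m/s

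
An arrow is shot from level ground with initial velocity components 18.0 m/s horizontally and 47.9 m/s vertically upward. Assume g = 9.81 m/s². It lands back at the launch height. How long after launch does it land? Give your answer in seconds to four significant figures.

9.766 s

It returns to y = 0 when t = 2 v_y0 / g = 2(47.90)/9.81 = 9.766 s.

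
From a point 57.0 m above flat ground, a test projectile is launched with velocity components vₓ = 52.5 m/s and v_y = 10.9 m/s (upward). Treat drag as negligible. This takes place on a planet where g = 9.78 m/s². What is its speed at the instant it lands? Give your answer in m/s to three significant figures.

63.2 m/s

With up positive and y = 0 at the ground: y(t) = 57.0 + (10.90) t − 4.890 t². Setting y = 0 and taking the positive root: t = [10.90 + √(10.90² + 2·9.78·57.0)] / 9.78 = (10.90 + 35.12) / 9.78 = 4.706 s.
Vertical velocity at impact: v_y = v_y0 − g t = 10.90 − 9.78 × 4.706 = −35.12 m/s.
Speed: |v| = √(vₓ² + v_y²) = √(52.50² + 35.12²) = 63.17 m/s.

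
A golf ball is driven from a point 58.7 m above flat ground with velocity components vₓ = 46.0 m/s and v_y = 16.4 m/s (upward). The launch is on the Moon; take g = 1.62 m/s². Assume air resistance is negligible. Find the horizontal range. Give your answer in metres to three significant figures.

1070 m

The projectile lands when y = 58.7 + (16.40) t − ½·1.62·t² = 0. Positive root: t = (16.40 + √(16.40² + 2·1.62·58.7)) / 1.62 = (16.40 + 21.43) / 1.62 = 23.35 s.
Horizontal distance: R = vₓ t = 46.00 × 23.35 = 1074 m.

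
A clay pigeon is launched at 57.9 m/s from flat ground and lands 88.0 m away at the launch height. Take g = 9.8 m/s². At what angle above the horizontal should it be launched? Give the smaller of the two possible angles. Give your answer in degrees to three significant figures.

Level-ground range R = v₀² sin(2θ)/g ⇒ sin(2θ) = gR/v₀² = 9.80 × 88.0 / 57.9² = 0.2572.
2θ = 14.91° or 180° − 14.91° = 165.1°, so θ = 7.453° or 82.55°.
The smaller angle is 7.453°.

7.45°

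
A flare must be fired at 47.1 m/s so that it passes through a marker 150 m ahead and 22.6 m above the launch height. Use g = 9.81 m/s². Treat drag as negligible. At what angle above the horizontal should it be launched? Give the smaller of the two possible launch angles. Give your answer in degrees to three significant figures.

31.1°

Trajectory: y = x tanθ − g x² (1 + tan²θ)/(2v₀²). With x = 150, y = 22.6, v₀ = 47.1, g = 9.81:
49.75 tan²θ − 150 tanθ + (72.35) = 0.
tanθ = [150 ± √(150² − 4 × 49.75 × (72.35))] / (2 × 49.75) = (150 ± 90.02) / 99.50, giving tanθ = 0.6029 or 2.412.
θ = 31.08° or 67.48°; the smaller is 31.08°.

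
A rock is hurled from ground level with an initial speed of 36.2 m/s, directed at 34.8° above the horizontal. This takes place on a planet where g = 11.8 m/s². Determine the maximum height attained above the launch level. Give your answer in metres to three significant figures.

18.1 m

Resolve: vₓ = 36.20 cos 34.8° = 29.73 m/s and v_y0 = 36.20 sin 34.8° = 20.66 m/s.
Peak height H = v_y0² / (2g) = 426.83 / 23.60 = 18.09 m.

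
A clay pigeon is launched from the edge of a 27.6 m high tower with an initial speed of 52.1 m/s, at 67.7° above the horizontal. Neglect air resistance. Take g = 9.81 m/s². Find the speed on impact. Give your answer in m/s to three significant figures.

Resolve: vₓ = 52.10 cos 67.7° = 19.77 m/s and v_y0 = 52.10 sin 67.7° = 48.20 m/s.
With up positive and y = 0 at the ground: y(t) = 27.6 + (48.20) t − 4.905 t². Setting y = 0 and taking the positive root: t = [48.20 + √(48.20² + 2·9.81·27.6)] / 9.81 = (48.20 + 53.53) / 9.81 = 10.37 s.
Vertical velocity at impact: v_y = v_y0 − g t = 48.20 − 9.81 × 10.37 = −53.53 m/s.
Speed: |v| = √(vₓ² + v_y²) = √(19.77² + 53.53²) = 57.06 m/s.

57.1 m/s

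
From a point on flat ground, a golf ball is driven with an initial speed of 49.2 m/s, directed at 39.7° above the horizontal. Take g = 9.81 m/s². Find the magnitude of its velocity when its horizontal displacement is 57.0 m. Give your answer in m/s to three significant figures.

41.4 m/s

Components: vₓ = 49.20 cos 39.7° = 37.85 m/s, v_y0 = 49.20 sin 39.7° = 31.43 m/s.
At x = 57.0 m, t = x/vₓ = 57.0/37.85 = 1.506 s.
Vertical velocity there: v_y = v_y0 − g t = 31.43 − 9.81 × 1.506 = 16.66 m/s.
Speed: √(vₓ² + v_y²) = √(37.85² + 16.66²) = 41.36 m/s.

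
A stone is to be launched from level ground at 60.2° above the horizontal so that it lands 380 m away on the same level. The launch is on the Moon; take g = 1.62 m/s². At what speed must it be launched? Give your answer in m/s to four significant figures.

From R = (v₀² / g) sin 2θ: v₀ = √(gR / sin 2θ).
v₀ = √(1.62 × 380 / sin 120.4°) = √(615.6 / 0.8625) = √713.73 = 26.72 m/s.

26.72 m/s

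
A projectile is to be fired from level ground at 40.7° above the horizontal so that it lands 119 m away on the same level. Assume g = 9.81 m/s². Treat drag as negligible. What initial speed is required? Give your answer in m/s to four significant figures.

34.36 m/s

On level ground R = v₀² sin 2θ / g ⇒ v₀ = √(gR / sin 2θ).
v₀ = √(9.81 × 119 / sin 81.40°) = √(1167 / 0.9888) = √1180.7 = 34.36 m/s.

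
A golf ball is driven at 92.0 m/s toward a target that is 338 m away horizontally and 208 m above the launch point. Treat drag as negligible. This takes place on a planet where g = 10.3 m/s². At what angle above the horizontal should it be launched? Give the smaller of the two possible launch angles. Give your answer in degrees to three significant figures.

46.3°

Trajectory: y = x tanθ − g x² (1 + tan²θ)/(2v₀²). With x = 338, y = 208, v₀ = 92.0, g = 10.3:
69.51 tan²θ − 338 tanθ + (277.5) = 0.
tanθ = [338 ± √(338² − 4 × 69.51 × (277.5))] / (2 × 69.51) = (338 ± 192.6) / 139.0, giving tanθ = 1.046 or 3.816.
θ = 46.29° or 75.32°; the smaller is 46.29°.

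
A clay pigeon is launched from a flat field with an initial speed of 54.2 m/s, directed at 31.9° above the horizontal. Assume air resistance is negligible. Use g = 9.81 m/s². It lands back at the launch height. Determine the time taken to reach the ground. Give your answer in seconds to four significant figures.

Components: vₓ = 54.20 cos 31.9° = 46.01 m/s, v_y0 = 54.20 sin 31.9° = 28.64 m/s.
It returns to y = 0 when t = 2 v_y0 / g = 2(28.64)/9.81 = 5.839 s.

5.839 s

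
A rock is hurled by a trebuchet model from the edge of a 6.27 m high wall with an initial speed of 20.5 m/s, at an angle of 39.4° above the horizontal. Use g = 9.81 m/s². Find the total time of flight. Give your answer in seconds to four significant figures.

3.069 s

Resolve: vₓ = 20.50 cos 39.4° = 15.84 m/s and v_y0 = 20.50 sin 39.4° = 13.01 m/s.
With up positive and y = 0 at the ground: y(t) = 6.27 + (13.01) t − 4.905 t². Setting y = 0 and taking the positive root: t = [13.01 + √(13.01² + 2·9.81·6.27)] / 9.81 = (13.01 + 17.10) / 9.81 = 3.069 s.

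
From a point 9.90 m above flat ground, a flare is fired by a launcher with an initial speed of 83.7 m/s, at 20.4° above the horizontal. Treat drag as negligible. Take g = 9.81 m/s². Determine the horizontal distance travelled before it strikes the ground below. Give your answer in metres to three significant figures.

Horizontal component vₓ = 83.70 cos 20.4° = 78.45 m/s; vertical v_y0 = 83.70 sin 20.4° = 29.18 m/s.
The projectile lands when y = 9.90 + (29.18) t − ½·9.81·t² = 0. Positive root: t = (29.18 + √(29.18² + 2·9.81·9.90)) / 9.81 = (29.18 + 32.33) / 9.81 = 6.270 s.
Horizontal distance: R = vₓ t = 78.45 × 6.270 = 491.9 m.

492 m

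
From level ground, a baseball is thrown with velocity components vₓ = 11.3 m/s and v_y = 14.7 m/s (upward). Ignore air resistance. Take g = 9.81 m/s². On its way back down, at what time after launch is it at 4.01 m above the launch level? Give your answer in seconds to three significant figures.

2.69 s

Set y = v_y0 t − ½ g t² = 4.01: 4.905 t² − 14.70 t + 4.01 = 0.
Quadratic formula: t = (14.70 ± √137.41) / 9.81 = (14.70 ± 11.72) / 9.81 → t = 0.3035 s or 2.693 s.
The descending-branch root is 2.693 s.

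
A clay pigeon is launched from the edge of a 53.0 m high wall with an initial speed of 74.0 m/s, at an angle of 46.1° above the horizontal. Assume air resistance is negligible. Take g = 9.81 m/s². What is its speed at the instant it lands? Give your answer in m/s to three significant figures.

Components: vₓ = 74.00 cos 46.1° = 51.31 m/s, v_y0 = 74.00 sin 46.1° = 53.32 m/s.
The projectile lands when y = 53.0 + (53.32) t − ½·9.81·t² = 0. Positive root: t = (53.32 + √(53.32² + 2·9.81·53.0)) / 9.81 = (53.32 + 62.31) / 9.81 = 11.79 s.
Vertical velocity at impact: v_y = v_y0 − g t = 53.32 − 9.81 × 11.79 = −62.31 m/s.
Speed: |v| = √(vₓ² + v_y²) = √(51.31² + 62.31²) = 80.72 m/s.

80.7 m/s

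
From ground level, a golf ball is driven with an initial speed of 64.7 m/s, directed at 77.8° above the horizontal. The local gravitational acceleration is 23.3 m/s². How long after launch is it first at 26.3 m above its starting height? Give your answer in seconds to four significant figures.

0.4538 s

Resolve: vₓ = 64.70 cos 77.8° = 13.67 m/s and v_y0 = 64.70 sin 77.8° = 63.24 m/s.
Set y = v_y0 t − ½ g t² = 26.3: 11.65 t² − 63.24 t + 26.3 = 0.
Quadratic formula: t = (63.24 ± √2773.6) / 23.3 = (63.24 ± 52.66) / 23.3 → t = 0.4538 s or 4.974 s.
The first (ascending) time is 0.4538 s.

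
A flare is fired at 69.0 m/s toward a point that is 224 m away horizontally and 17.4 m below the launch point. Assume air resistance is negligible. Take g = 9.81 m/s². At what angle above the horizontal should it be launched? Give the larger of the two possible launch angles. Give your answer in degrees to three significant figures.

Trajectory: y = x tanθ − g x² (1 + tan²θ)/(2v₀²). With x = 224, y = −17.4, v₀ = 69.0, g = 9.81:
51.69 tan²θ − 224 tanθ + (34.29) = 0.
tanθ = [224 ± √(224² − 4 × 51.69 × (34.29))] / (2 × 51.69) = (224 ± 207.6) / 103.4, giving tanθ = 0.1589 or 4.174.
θ = 9.030° or 76.53°; the larger is 76.53°.

76.5°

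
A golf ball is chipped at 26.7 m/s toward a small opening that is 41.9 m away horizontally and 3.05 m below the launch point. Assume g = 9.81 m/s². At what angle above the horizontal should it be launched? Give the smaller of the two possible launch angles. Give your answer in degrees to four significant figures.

Trajectory: y = x tanθ − g x² (1 + tan²θ)/(2v₀²). With x = 41.9, y = −3.05, v₀ = 26.7, g = 9.81:
12.08 tan²θ − 41.9 tanθ + (9.029) = 0.
tanθ = [41.9 ± √(41.9² − 4 × 12.08 × (9.029))] / (2 × 12.08) = (41.9 ± 36.32) / 24.16, giving tanθ = 0.2309 or 3.238.
θ = 13.00° or 72.84°; the smaller is 13.00°.

13.00°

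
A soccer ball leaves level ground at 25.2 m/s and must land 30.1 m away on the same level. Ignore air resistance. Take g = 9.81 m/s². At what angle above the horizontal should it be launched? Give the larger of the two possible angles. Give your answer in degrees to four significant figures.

R = v₀² sin 2θ / g gives sin 2θ = gR/v₀² = 9.81·30.1/25.2² = 0.4650.
2θ = 27.71° or 180° − 27.71° = 152.3°, so θ = 13.85° or 76.15°.
The larger angle is 76.15°.

76.15°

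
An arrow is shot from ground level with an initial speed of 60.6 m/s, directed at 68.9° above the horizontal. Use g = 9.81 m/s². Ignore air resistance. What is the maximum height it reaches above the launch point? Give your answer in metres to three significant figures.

163 m

Horizontal component vₓ = 60.60 cos 68.9° = 21.82 m/s; vertical v_y0 = 60.60 sin 68.9° = 56.54 m/s.
Maximum height: H = v_y0² / (2g) = 56.54² / (2 × 9.81) = 162.9 m.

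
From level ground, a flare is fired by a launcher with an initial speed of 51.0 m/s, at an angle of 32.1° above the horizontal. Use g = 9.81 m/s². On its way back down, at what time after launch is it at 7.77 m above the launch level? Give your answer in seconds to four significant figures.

Components: vₓ = 51.00 cos 32.1° = 43.20 m/s, v_y0 = 51.00 sin 32.1° = 27.10 m/s.
Height y(t) = 27.10 t − 4.905 t² = 7.77 gives 4.905 t² − 27.10 t + 7.77 = 0.
t = [27.10 ± √(27.10² − 2·9.81·7.77)] / 9.81 = (27.10 ± 24.13) / 9.81, so t = 0.3034 s or t = 5.222 s.
The descending-branch root is 5.222 s.

5.222 s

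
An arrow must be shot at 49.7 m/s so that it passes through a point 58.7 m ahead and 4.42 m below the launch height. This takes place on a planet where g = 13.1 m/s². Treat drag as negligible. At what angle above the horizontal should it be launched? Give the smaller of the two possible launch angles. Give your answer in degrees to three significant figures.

Trajectory: y = x tanθ − g x² (1 + tan²θ)/(2v₀²). With x = 58.7, y = −4.42, v₀ = 49.7, g = 13.1:
9.137 tan²θ − 58.7 tanθ + (4.717) = 0.
tanθ = [58.7 ± √(58.7² − 4 × 9.137 × (4.717))] / (2 × 9.137) = (58.7 ± 57.21) / 18.27, giving tanθ = 0.08139 or 6.343.
θ = 4.653° or 81.04°; the smaller is 4.653°.

4.65°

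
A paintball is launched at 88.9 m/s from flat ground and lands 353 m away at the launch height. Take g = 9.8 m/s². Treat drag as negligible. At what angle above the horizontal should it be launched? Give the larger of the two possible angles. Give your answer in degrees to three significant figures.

77.0°

Level-ground range R = v₀² sin(2θ)/g ⇒ sin(2θ) = gR/v₀² = 9.80 × 353 / 88.9² = 0.4377.
2θ = 25.96° or 180° − 25.96° = 154.0°, so θ = 12.98° or 77.02°.
The larger angle is 77.02°.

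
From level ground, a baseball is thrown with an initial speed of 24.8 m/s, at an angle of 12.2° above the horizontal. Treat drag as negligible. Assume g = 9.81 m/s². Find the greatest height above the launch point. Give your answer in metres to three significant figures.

Resolve: vₓ = 24.80 cos 12.2° = 24.24 m/s and v_y0 = 24.80 sin 12.2° = 5.241 m/s.
Maximum height: H = v_y0² / (2g) = 5.241² / (2 × 9.81) = 1.400 m.

1.40 m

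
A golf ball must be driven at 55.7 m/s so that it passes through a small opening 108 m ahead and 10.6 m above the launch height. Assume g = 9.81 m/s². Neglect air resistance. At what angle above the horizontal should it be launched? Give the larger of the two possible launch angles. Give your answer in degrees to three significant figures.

79.8°

Trajectory: y = x tanθ − g x² (1 + tan²θ)/(2v₀²). With x = 108, y = 10.6, v₀ = 55.7, g = 9.81:
18.44 tan²θ − 108 tanθ + (29.04) = 0.
tanθ = [108 ± √(108² − 4 × 18.44 × (29.04))] / (2 × 18.44) = (108 ± 97.58) / 36.88, giving tanθ = 0.2825 or 5.574.
θ = 15.78° or 79.83°; the larger is 79.83°.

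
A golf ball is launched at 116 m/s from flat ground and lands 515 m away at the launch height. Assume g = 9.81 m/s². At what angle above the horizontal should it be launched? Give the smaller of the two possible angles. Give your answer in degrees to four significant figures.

11.03°

From R = (v₀²/g) sin 2θ: sin 2θ = 9.81 × 515 / 13456 = 0.3755.
2θ = 22.05° or 180° − 22.05° = 157.9°, so θ = 11.03° or 78.97°.
The smaller angle is 11.03°.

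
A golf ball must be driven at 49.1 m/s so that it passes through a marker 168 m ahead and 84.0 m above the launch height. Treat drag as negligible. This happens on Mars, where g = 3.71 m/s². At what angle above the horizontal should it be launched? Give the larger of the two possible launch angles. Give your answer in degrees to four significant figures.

Trajectory: y = x tanθ − g x² (1 + tan²θ)/(2v₀²). With x = 168, y = 84.0, v₀ = 49.1, g = 3.71:
21.72 tan²θ − 168 tanθ + (105.7) = 0.
tanθ = [168 ± √(168² − 4 × 21.72 × (105.7))] / (2 × 21.72) = (168 ± 138.0) / 43.43, giving tanθ = 0.6910 or 7.045.
θ = 34.64° or 81.92°; the larger is 81.92°.

81.92°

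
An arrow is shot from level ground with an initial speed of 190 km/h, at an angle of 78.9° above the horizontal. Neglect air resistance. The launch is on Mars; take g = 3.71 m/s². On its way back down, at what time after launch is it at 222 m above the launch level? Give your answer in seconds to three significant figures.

22.6 s

Convert: 190 km/h = 190/3.6 = 52.78 m/s.
Components: vₓ = 52.78 cos 78.9° = 10.16 m/s, v_y0 = 52.78 sin 78.9° = 51.79 m/s.
Height y(t) = 51.79 t − 1.855 t² = 222 gives 1.855 t² − 51.79 t + 222 = 0.
Quadratic formula: t = (51.79 ± √1035.0) / 3.71 = (51.79 ± 32.17) / 3.71 → t = 5.288 s or 22.63 s.
The descending-branch root is 22.63 s.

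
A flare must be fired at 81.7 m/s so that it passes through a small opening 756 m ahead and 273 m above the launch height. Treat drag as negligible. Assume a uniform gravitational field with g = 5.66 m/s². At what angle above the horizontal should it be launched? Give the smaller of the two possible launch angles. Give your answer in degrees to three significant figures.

45.2°

Trajectory: y = x tanθ − g x² (1 + tan²θ)/(2v₀²). With x = 756, y = 273, v₀ = 81.7, g = 5.66:
242.3 tan²θ − 756 tanθ + (515.3) = 0.
tanθ = [756 ± √(756² − 4 × 242.3 × (515.3))] / (2 × 242.3) = (756 ± 268.4) / 484.6, giving tanθ = 1.006 or 2.114.
θ = 45.17° or 64.68°; the smaller is 45.17°.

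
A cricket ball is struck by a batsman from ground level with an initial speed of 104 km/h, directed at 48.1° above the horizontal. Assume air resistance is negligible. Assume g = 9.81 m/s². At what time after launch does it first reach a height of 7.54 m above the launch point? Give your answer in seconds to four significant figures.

0.3844 s

Convert: 104 km/h = 104/3.6 = 28.89 m/s.
vₓ = 28.89 cos 48.1° = 19.29 m/s; v_y0 = 28.89 sin 48.1° = 21.50 m/s.
Set y = v_y0 t − ½ g t² = 7.54: 4.905 t² − 21.50 t + 7.54 = 0.
Quadratic formula: t = (21.50 ± √314.42) / 9.81 = (21.50 ± 17.73) / 9.81 → t = 0.3844 s or 3.999 s.
The first (ascending) time is 0.3844 s.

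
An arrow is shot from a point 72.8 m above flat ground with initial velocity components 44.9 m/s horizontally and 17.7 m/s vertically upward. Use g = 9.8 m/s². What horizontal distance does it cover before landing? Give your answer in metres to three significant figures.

Vertical motion (up positive, ground at y = 0): 4.900 t² − (17.70) t − 72.8 = 0, so t = (17.70 + √(17.70² + 2·9.80·72.8)) / 9.80 = (17.70 + 41.72) / 9.80 = 6.063 s.
Horizontal distance: R = vₓ t = 44.90 × 6.063 = 272.2 m.

272 m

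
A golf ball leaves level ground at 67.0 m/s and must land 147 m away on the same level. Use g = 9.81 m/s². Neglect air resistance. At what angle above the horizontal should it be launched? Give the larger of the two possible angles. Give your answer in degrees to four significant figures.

From R = (v₀²/g) sin 2θ: sin 2θ = 9.81 × 147 / 4489.0 = 0.3212.
2θ = 18.74° or 180° − 18.74° = 161.3°, so θ = 9.369° or 80.63°.
The larger angle is 80.63°.

80.63°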